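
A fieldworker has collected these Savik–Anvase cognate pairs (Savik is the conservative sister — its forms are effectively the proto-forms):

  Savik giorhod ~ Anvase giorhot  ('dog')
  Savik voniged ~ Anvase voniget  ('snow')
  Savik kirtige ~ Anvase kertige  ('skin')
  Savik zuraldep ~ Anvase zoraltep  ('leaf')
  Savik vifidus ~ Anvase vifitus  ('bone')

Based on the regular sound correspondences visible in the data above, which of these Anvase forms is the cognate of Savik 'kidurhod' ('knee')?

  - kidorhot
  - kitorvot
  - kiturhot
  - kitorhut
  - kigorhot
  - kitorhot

vifidus ~ vifitus — Savik d corresponds to Anvase t between vowels (before a back vowel).
zuraldep ~ zoraltep — Savik u corresponds to Anvase o after a consonant, before r.
giorhod ~ giorhot, voniged ~ voniget — Savik d corresponds to Anvase t word-finally.
Applying these to Savik 'kidurhod':
  kidurhod → kiturhod   (d→t between vowels (before a back vowel))
  kiturhod → kitorhod   (u→o after a consonant, before r)
  kitorhod → kitorhot   (d→t word-finally)
So the Anvase cognate is 'kitorhot'.

kitorhot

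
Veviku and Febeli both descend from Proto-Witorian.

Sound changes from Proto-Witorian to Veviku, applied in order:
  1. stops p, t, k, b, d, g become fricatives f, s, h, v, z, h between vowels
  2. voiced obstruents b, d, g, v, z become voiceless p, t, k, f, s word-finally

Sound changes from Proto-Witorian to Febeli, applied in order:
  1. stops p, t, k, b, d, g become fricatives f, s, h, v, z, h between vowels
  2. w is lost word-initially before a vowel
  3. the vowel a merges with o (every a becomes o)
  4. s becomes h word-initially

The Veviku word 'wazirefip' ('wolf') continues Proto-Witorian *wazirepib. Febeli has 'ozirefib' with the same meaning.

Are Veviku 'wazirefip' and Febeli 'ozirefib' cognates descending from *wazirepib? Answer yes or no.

yes

Derive the expected Febeli reflex of *wazirepib:
Febeli: start from *wazirepib.
  rule 1 (intervocalic lenition): wazirepib → wazirefib
  rule 2 (glide loss): wazirefib → azirefib
  rule 3 (vowel merger): azirefib → ozirefib
  rule 4: no change — ozirefib
  ⇒ Febeli ozirefib
Febeli 'ozirefib' matches the regular reflex exactly, so the pair is cognate.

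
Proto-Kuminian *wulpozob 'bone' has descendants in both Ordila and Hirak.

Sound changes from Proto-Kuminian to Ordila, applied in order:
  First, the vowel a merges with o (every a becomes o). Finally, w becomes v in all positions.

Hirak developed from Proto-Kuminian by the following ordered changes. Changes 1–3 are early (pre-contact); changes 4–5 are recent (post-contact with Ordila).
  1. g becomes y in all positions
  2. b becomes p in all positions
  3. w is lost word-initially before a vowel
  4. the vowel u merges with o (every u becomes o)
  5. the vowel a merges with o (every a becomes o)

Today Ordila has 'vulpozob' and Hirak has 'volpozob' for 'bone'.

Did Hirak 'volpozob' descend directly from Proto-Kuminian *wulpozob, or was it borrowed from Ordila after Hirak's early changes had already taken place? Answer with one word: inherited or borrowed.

borrowed

If inherited, *wulpozob would pass through all of Hirak's changes:
Hirak: *wulpozob
  wulpozob (rule 1 does not apply)
  wulpozob → wulpozop   [unconditioned shift]
  wulpozop → ulpozop   [glide loss]
  ulpozop → olpozop   [vowel merger]
  olpozop (rule 5 does not apply)
  giving Hirak olpozop.
If borrowed from Ordila 'vulpozob' after the early changes, it would undergo only the recent ones:
  rule 4 (vowel merger): vulpozob → volpozob
  rule 5 (vowel merger): no change (volpozob)
  ⇒ as a loan: volpozob
Hirak 'volpozob' matches the loan outcome 'volpozob', not the inherited 'olpozop' — it skipped the early Hirak changes, so it was borrowed from Ordila.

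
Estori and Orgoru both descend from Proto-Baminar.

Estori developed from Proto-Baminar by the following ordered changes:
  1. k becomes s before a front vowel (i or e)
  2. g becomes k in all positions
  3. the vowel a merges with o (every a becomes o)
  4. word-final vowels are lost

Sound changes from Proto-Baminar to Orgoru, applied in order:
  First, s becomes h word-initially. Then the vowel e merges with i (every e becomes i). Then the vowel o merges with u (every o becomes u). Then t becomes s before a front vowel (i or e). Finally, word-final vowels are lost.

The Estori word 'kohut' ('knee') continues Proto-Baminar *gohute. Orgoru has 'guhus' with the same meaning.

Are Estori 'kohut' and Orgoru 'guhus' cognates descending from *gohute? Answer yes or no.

Derive the expected Orgoru reflex of *gohute:
Orgoru: *gohute
  gohute (rule 1 does not apply)
  gohute → gohuti   [vowel merger]
  gohuti → guhuti   [vowel merger]
  guhuti → guhusi   [palatalisation]
  guhusi → guhus   [apocope]
  giving Orgoru guhus.
Orgoru 'guhus' matches the regular reflex exactly, so the pair is cognate.

yes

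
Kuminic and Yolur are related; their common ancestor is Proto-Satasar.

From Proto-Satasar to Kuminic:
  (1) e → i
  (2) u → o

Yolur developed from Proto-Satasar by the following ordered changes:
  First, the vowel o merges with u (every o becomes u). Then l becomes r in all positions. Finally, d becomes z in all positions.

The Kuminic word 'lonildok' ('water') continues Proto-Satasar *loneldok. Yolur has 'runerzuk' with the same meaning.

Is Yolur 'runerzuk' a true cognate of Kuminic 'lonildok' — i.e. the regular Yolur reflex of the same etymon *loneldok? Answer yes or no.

Derive the expected Yolur reflex of *loneldok:
Yolur: start from *loneldok.
  rule 1 (vowel merger): loneldok → lunelduk
  rule 2 (unconditioned shift): lunelduk → runerduk
  rule 3 (unconditioned shift): runerduk → runerzuk
  ⇒ Yolur runerzuk
Yolur 'runerzuk' matches the regular reflex exactly, so the pair is cognate.

yes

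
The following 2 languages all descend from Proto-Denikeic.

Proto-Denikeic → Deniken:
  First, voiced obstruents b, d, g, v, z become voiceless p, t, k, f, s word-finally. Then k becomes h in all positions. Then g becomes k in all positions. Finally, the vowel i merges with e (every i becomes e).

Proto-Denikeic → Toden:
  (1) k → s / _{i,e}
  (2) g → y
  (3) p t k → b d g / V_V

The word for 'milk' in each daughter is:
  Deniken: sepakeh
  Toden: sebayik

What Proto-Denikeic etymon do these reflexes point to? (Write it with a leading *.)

Position 6: Deniken has e, Toden has i. Toden preserves i here (none of its changes turn any other segment into i), so the proto-segment is *i.
Position 5: Deniken has k, Toden has y. In Deniken, k can only continue *g, so the proto-segment is *g.
Position 7: Deniken has h, Toden has k. Toden preserves k here (none of its changes turn any other segment into k), so the proto-segment is *k.
This points to *sepagik. Verify forward in each daughter:
Deniken: start from *sepagik.
  rule 1: no change — sepagik
  rule 2 (unconditioned shift): sepagik → sepagih
  rule 3 (unconditioned shift): sepagih → sepakih
  rule 4 (vowel merger): sepakih → sepakeh
  ⇒ Deniken sepakeh
Toden: *sepagik > sepayik > sebayik  (by unconditioned shift, intervocalic voicing)
No other proto-form is consistent with every reflex, so the reconstruction is *sepagik.

*sepagik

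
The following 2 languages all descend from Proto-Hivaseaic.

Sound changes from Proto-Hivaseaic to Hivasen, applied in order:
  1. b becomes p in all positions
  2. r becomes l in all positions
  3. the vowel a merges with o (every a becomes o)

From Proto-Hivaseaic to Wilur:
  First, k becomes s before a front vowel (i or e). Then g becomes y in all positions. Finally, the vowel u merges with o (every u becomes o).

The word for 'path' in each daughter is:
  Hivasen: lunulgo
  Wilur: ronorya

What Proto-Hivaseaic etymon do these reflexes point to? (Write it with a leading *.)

Position 6: Hivasen has g, Wilur has y. Hivasen preserves g here (none of its changes turn any other segment into g), so the proto-segment is *g.
Position 1: Hivasen has l, Wilur has r. Wilur preserves r here (none of its changes turn any other segment into r), so the proto-segment is *r.
Verify the candidate proto-form against each daughter:
Hivasen: *runurga > lunulga > lunulgo  (by unconditioned shift, vowel merger)
Wilur: start from *runurga.
  rule 1: no change — runurga
  rule 2 (unconditioned shift): runurga → runurya
  rule 3 (vowel merger): runurya → ronorya
  ⇒ Wilur ronorya
*runurga is the unique common source.

*runurga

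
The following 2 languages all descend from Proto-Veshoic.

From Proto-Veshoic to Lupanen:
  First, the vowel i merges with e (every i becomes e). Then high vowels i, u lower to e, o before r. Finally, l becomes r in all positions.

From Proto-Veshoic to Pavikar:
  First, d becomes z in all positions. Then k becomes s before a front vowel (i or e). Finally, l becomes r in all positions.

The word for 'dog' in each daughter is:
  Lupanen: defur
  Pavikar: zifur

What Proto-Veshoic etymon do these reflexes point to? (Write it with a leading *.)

*diful

Position 5: Lupanen has r, Pavikar has r. Taking the neighbouring segments as reconstructed: Lupanen r can only go back to *l; Pavikar r could go back to *l or *r — the one source consistent with every daughter is *l.
Position 1: Lupanen has d, Pavikar has z. Lupanen preserves d here (none of its changes turn any other segment into d), so the proto-segment is *d.
Position 2: Lupanen has e, Pavikar has i. Pavikar preserves i here (none of its changes turn any other segment into i), so the proto-segment is *i.
Continuing position by position gives *diful; check it forward:
Lupanen: *diful > deful > defur  (by vowel merger, unconditioned shift)
Pavikar: *diful > ziful > zifur  (by unconditioned shift, unconditioned shift)
Only *diful yields all of Lupanen defur, Pavikar zifur.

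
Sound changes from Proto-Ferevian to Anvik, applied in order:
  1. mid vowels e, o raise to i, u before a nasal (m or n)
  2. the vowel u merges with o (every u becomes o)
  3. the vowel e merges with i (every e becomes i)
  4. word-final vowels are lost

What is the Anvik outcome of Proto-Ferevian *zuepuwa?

zoipow

Anvik: *zuepuwa
  zuepuwa (rule 1 does not apply)
  zuepuwa → zoepowa   [vowel merger]
  zoepowa → zoipowa   [vowel merger]
  zoipowa → zoipow   [apocope]
  giving Anvik zoipow.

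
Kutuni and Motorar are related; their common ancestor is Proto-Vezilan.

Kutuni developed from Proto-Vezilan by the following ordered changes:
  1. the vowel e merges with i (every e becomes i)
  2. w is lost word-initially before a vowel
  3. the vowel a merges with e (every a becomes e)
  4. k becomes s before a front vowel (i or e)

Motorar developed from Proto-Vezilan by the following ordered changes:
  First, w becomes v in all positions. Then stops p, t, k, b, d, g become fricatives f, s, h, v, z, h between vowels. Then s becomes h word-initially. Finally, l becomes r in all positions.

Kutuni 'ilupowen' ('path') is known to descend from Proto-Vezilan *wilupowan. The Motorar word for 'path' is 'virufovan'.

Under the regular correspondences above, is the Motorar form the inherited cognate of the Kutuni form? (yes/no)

yes

Derive the expected Motorar reflex of *wilupowan:
Motorar: *wilupowan > vilupovan > vilufovan > virufovan  (by unconditioned shift, intervocalic lenition, unconditioned shift)
Motorar 'virufovan' matches the regular reflex exactly, so the pair is cognate.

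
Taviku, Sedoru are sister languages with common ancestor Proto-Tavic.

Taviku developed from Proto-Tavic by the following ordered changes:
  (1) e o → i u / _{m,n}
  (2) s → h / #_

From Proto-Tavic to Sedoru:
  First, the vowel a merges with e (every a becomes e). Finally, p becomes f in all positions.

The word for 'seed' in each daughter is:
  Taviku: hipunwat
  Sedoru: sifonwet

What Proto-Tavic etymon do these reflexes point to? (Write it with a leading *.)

Position 3: Taviku has p, Sedoru has f. Taviku preserves p here (none of its changes turn any other segment into p), so the proto-segment is *p.
Position 7: Taviku has a, Sedoru has e. Taviku preserves a here (none of its changes turn any other segment into a), so the proto-segment is *a.
Position 4: Taviku has u, Sedoru has o. Sedoru preserves o here (none of its changes turn any other segment into o), so the proto-segment is *o.
Verify the candidate proto-form against each daughter:
Taviku: *siponwat > sipunwat > hipunwat  (by pre-nasal raising, debuccalisation)
Sedoru: *siponwat > siponwet > sifonwet  (by vowel merger, unconditioned shift)
Only *siponwat yields all of Taviku hipunwat, Sedoru sifonwet.

*siponwat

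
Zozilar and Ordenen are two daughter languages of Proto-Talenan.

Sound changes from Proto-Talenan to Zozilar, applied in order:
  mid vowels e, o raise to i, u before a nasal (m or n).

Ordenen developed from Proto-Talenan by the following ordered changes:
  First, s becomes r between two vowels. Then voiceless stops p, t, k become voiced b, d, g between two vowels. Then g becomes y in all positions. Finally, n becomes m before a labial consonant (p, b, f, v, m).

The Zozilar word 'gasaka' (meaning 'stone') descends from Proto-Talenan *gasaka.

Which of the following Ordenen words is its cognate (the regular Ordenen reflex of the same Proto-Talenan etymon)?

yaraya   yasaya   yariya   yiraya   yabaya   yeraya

yaraya

Ordenen: *gasaka > garaka > garaga > yaraya  (by rhotacism, intervocalic voicing, unconditioned shift)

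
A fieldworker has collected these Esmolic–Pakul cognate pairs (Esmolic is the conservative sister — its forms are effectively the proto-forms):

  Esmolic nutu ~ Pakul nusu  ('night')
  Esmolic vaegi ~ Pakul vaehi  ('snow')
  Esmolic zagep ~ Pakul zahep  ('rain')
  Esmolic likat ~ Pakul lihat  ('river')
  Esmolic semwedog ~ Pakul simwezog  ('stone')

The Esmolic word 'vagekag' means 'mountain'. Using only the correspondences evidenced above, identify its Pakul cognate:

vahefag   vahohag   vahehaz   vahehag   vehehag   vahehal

vahehag

zagep ~ zahep — Esmolic g corresponds to Pakul h between vowels (before a front vowel).
likat ~ lihat — Esmolic k corresponds to Pakul h between vowels (before a back vowel).
Applying these to Esmolic 'vagekag':
  vagekag → vahekag   (g→h between vowels (before a front vowel))
  vahekag → vahehag   (k→h between vowels (before a back vowel))
So the Pakul cognate is 'vahehag'.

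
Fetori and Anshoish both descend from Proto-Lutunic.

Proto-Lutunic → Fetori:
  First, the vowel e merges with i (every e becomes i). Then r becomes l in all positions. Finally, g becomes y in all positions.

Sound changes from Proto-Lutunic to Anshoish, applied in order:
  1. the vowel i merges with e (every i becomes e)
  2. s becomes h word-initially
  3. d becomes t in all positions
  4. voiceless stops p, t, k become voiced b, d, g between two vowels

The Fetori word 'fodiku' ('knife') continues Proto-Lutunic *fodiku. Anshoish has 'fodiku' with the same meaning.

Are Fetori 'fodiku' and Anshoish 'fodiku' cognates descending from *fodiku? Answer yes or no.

no

Derive the expected Anshoish reflex of *fodiku:
Anshoish: *fodiku > fodeku > foteku > fodegu  (by vowel merger, unconditioned shift, intervocalic voicing)
The regular Anshoish reflex would be 'fodegu', but the attested form is 'fodiku'. The correspondence is irregular, so they are not cognates (the Anshoish form has a different source).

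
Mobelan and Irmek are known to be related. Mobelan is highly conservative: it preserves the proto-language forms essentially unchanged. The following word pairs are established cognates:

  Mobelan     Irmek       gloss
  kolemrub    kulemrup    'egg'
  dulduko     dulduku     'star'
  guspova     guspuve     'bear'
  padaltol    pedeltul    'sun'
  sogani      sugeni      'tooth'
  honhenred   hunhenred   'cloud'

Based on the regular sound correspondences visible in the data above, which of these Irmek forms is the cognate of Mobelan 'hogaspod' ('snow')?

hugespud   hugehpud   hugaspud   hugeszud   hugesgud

kolemrub ~ kulemrup, padaltol ~ pedeltul — Mobelan o corresponds to Irmek u after a consonant, before a consonant other than r, m, n, p, b, f, v.
padaltol ~ pedeltul — Mobelan a corresponds to Irmek e after a consonant, before a consonant other than r, m, n, p, b, f, v.
Applying these to Mobelan 'hogaspod':
  hogaspod → hugaspod   (o→u after a consonant, before a consonant other than r, m, n, p, b, f, v)
  hugaspod → hugespod   (a→e after a consonant, before a consonant other than r, m, n, p, b, f, v)
  hugespod → hugespud   (o→u after a consonant, before a consonant other than r, m, n, p, b, f, v)
So the Irmek cognate is 'hugespud'.

hugespud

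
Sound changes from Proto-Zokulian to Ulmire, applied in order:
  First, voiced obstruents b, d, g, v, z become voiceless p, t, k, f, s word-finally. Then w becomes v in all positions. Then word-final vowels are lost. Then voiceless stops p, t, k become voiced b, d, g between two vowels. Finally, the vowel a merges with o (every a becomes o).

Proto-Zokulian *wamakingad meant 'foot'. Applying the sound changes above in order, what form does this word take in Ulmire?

vomogingot

Ulmire: *wamakingad > wamakingat > vamakingat > vamagingat > vomogingot  (by final devoicing, unconditioned shift, intervocalic voicing, vowel merger)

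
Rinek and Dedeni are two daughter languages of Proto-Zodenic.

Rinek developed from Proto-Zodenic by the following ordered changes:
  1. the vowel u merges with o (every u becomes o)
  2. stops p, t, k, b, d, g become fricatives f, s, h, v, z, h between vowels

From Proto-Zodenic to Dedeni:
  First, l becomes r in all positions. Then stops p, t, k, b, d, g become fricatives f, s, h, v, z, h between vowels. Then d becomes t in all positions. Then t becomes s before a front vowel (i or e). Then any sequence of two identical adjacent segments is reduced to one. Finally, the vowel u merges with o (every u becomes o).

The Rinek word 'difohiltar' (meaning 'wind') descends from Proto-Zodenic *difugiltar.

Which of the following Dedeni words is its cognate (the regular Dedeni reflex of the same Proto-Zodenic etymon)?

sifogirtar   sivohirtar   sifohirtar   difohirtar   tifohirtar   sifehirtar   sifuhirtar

sifohirtar

Dedeni: start from *difugiltar.
  rule 1 (unconditioned shift): difugiltar → difugirtar
  rule 2 (intervocalic lenition): difugirtar → difuhirtar
  rule 3 (unconditioned shift): difuhirtar → tifuhirtar
  rule 4 (palatalisation): tifuhirtar → sifuhirtar
  rule 5: no change — sifuhirtar
  rule 6 (vowel merger): sifuhirtar → sifohirtar
  ⇒ Dedeni sifohirtar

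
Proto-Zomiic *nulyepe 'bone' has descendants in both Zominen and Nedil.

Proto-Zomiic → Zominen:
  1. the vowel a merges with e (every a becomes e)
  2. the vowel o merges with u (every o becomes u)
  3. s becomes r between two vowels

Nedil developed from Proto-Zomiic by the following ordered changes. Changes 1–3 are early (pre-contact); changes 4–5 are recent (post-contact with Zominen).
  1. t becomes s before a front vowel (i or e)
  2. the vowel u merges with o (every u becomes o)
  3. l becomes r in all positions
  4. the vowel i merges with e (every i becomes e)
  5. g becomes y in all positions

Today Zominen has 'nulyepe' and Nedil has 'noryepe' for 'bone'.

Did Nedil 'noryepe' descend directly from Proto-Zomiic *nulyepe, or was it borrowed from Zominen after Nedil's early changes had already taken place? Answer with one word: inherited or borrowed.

If inherited, *nulyepe would pass through all of Nedil's changes:
Nedil: *nulyepe
  nulyepe (rule 1 does not apply)
  nulyepe → nolyepe   [vowel merger]
  nolyepe → noryepe   [unconditioned shift]
  noryepe (rule 4 does not apply)
  noryepe (rule 5 does not apply)
  giving Nedil noryepe.
If borrowed from Zominen 'nulyepe' after the early changes, it would undergo only the recent ones:
  rule 4 (vowel merger): no change (nulyepe)
  rule 5 (unconditioned shift): no change (nulyepe)
  ⇒ as a loan: nulyepe
Nedil 'noryepe' matches the inherited outcome exactly, so it is an inherited cognate, not a loan.

inherited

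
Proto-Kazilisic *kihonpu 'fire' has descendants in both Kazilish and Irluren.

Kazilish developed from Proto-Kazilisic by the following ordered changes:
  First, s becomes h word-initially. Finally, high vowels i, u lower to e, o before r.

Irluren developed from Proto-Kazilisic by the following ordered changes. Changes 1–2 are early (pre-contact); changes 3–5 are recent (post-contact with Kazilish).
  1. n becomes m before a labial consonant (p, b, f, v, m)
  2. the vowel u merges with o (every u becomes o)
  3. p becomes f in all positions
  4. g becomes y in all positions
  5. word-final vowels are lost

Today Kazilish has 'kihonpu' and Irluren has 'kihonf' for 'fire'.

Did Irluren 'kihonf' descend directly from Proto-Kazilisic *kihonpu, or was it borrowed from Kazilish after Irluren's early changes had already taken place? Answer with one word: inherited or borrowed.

If inherited, *kihonpu would pass through all of Irluren's changes:
Irluren: *kihonpu
  kihonpu → kihompu   [nasal place assimilation]
  kihompu → kihompo   [vowel merger]
  kihompo → kihomfo   [unconditioned shift]
  kihomfo (rule 4 does not apply)
  kihomfo → kihomf   [apocope]
  giving Irluren kihomf.
If borrowed from Kazilish 'kihonpu' after the early changes, it would undergo only the recent ones:
  rule 3 (unconditioned shift): kihonpu → kihonfu
  rule 4 (unconditioned shift): no change (kihonfu)
  rule 5 (apocope): kihonfu → kihonf
  ⇒ as a loan: kihonf
Irluren 'kihonf' matches the loan outcome 'kihonf', not the inherited 'kihomf' — it skipped the early Irluren changes, so it was borrowed from Kazilish.

borrowed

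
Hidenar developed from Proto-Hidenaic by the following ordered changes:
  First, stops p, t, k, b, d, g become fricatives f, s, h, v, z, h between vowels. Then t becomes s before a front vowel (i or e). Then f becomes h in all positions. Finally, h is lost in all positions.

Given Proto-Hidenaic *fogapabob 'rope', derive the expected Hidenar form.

Hidenar: *fogapabob
  fogapabob → fohafavob   [intervocalic lenition]
  fohafavob (rule 2 does not apply)
  fohafavob → hohahavob   [unconditioned shift]
  hohahavob → oaavob   [h-loss]
  giving Hidenar oaavob.

oaavob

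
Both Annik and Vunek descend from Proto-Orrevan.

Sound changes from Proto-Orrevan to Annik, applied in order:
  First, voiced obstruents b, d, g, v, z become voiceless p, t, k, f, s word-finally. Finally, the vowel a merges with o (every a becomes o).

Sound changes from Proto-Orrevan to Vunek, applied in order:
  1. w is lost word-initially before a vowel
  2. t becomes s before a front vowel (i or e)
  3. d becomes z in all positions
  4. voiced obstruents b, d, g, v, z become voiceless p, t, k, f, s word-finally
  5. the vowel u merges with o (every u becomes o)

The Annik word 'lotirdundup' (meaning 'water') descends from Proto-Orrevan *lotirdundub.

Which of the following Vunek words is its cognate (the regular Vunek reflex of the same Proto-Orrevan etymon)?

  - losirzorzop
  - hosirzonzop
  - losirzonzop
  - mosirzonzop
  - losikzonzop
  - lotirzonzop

losirzonzop

Vunek: start from *lotirdundub.
  rule 1: no change — lotirdundub
  rule 2 (palatalisation): lotirdundub → losirdundub
  rule 3 (unconditioned shift): losirdundub → losirzunzub
  rule 4 (final devoicing): losirzunzub → losirzunzup
  rule 5 (vowel merger): losirzunzup → losirzonzop
  ⇒ Vunek losirzonzop
Among the options, 'losirzonzop' alone shows every Vunek change applied in order.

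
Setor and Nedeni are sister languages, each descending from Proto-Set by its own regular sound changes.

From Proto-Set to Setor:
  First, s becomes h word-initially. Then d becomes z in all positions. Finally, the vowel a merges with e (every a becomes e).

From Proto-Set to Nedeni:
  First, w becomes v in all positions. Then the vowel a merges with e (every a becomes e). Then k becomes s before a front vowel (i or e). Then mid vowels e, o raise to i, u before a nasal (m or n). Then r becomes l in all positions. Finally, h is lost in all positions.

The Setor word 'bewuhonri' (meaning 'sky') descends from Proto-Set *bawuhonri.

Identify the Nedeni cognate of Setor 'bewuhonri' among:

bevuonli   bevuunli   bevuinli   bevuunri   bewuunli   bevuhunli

bevuunli

Nedeni: start from *bawuhonri.
  rule 1 (unconditioned shift): bawuhonri → bavuhonri
  rule 2 (vowel merger): bavuhonri → bevuhonri
  rule 3: no change — bevuhonri
  rule 4 (pre-nasal raising): bevuhonri → bevuhunri
  rule 5 (unconditioned shift): bevuhunri → bevuhunli
  rule 6 (h-loss): bevuhunli → bevuunli
  ⇒ Nedeni bevuunli
Among the options, 'bevuunli' alone shows every Nedeni change applied in order.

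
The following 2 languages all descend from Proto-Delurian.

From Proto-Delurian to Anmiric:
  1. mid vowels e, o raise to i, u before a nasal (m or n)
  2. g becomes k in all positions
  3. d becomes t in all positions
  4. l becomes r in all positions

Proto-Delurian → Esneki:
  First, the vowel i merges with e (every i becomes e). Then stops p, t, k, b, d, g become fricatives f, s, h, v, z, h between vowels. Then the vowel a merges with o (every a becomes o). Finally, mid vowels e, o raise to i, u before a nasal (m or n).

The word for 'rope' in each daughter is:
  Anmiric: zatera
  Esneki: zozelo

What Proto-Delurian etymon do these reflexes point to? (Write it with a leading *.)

Position 5: Anmiric has r, Esneki has l. Esneki preserves l here (none of its changes turn any other segment into l), so the proto-segment is *l.
Position 6: Anmiric has a, Esneki has o. Anmiric preserves a here (none of its changes turn any other segment into a), so the proto-segment is *a.
This points to *zadela. Verify forward in each daughter:
Anmiric: *zadela
  zadela (rule 1 does not apply)
  zadela (rule 2 does not apply)
  zadela → zatela   [unconditioned shift]
  zatela → zatera   [unconditioned shift]
  giving Anmiric zatera.
Esneki: *zadela
  zadela (rule 1 does not apply)
  zadela → zazela   [intervocalic lenition]
  zazela → zozelo   [vowel merger]
  zozelo (rule 4 does not apply)
  giving Esneki zozelo.
No other proto-form is consistent with every reflex, so the reconstruction is *zadela.

*zadela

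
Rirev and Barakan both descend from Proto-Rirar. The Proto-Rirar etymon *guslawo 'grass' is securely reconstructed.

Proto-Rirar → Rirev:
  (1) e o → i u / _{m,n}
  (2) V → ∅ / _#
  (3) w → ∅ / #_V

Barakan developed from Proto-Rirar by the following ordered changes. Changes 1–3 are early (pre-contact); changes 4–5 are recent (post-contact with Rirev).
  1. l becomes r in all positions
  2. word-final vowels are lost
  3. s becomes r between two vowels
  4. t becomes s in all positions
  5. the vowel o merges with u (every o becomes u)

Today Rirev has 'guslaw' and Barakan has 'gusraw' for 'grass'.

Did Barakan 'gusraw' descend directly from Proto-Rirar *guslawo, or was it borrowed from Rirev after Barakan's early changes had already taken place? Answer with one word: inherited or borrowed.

If inherited, *guslawo would pass through all of Barakan's changes:
Barakan: start from *guslawo.
  rule 1 (unconditioned shift): guslawo → gusrawo
  rule 2 (apocope): gusrawo → gusraw
  rule 3: no change — gusraw
  rule 4: no change — gusraw
  rule 5: no change — gusraw
  ⇒ Barakan gusraw
If borrowed from Rirev 'guslaw' after the early changes, it would undergo only the recent ones:
  rule 4 (unconditioned shift): no change (guslaw)
  rule 5 (vowel merger): no change (guslaw)
  ⇒ as a loan: guslaw
Barakan 'gusraw' matches the inherited outcome exactly, so it is an inherited cognate, not a loan.

inherited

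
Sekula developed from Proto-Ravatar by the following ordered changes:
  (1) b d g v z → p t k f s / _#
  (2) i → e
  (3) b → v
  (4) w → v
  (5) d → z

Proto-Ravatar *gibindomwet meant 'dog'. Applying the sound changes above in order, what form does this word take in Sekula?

Sekula: *gibindomwet
  gibindomwet (rule 1 does not apply)
  gibindomwet → gebendomwet   [vowel merger]
  gebendomwet → gevendomwet   [unconditioned shift]
  gevendomwet → gevendomvet   [unconditioned shift]
  gevendomvet → gevenzomvet   [unconditioned shift]
  giving Sekula gevenzomvet.

gevenzomvet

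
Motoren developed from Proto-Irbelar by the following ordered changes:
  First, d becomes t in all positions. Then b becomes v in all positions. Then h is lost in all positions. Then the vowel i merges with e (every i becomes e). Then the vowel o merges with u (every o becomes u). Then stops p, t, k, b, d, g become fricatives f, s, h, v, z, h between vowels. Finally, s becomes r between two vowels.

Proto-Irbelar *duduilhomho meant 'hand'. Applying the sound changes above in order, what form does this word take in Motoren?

Motoren: *duduilhomho > tutuilhomho > tutuilomo > tutuelomo > tutuelumu > tusuelumu > turuelumu  (by unconditioned shift, h-loss, vowel merger, vowel merger, intervocalic lenition, rhotacism)

turuelumu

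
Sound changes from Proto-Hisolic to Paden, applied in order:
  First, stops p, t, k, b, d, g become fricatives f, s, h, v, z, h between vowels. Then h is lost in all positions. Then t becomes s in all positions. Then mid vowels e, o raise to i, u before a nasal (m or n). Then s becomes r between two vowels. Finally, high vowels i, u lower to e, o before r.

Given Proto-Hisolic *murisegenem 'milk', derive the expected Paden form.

Paden: *murisegenem > murisehenem > muriseenem > muriseinim > murireinim > morereinim  (by intervocalic lenition, h-loss, pre-nasal raising, rhotacism, pre-rhotic lowering)

morereinim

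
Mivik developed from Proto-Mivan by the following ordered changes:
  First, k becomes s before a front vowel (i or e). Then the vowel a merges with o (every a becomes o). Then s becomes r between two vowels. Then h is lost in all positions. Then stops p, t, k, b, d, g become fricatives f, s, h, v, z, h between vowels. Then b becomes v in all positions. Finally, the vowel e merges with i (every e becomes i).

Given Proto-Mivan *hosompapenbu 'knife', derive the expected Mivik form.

Mivik: start from *hosompapenbu.
  rule 1: no change — hosompapenbu
  rule 2 (vowel merger): hosompapenbu → hosompopenbu
  rule 3 (rhotacism): hosompopenbu → horompopenbu
  rule 4 (h-loss): horompopenbu → orompopenbu
  rule 5 (intervocalic lenition): orompopenbu → orompofenbu
  rule 6 (unconditioned shift): orompofenbu → orompofenvu
  rule 7 (vowel merger): orompofenvu → orompofinvu
  ⇒ Mivik orompofinvu

orompofinvu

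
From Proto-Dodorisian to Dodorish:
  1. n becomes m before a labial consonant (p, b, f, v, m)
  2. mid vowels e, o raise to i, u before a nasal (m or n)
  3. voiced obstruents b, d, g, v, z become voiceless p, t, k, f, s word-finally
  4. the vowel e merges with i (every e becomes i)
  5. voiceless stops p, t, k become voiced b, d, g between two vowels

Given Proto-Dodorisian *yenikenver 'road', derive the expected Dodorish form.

yinigimvir

Dodorish: *yenikenver
  yenikenver → yenikemver   [nasal place assimilation]
  yenikemver → yinikimver   [pre-nasal raising]
  yinikimver (rule 3 does not apply)
  yinikimver → yinikimvir   [vowel merger]
  yinikimvir → yinigimvir   [intervocalic voicing]
  giving Dodorish yinigimvir.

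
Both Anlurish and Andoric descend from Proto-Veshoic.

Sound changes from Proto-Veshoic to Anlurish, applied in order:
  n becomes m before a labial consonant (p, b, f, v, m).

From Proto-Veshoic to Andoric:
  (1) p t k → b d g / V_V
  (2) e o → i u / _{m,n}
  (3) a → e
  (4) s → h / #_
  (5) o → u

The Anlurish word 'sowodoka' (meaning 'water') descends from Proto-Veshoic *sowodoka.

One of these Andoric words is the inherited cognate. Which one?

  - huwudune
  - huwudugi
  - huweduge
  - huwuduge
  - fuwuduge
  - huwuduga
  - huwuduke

huwuduge

Andoric: *sowodoka > sowodoga > sowodoge > howodoge > huwuduge  (by intervocalic voicing, vowel merger, debuccalisation, vowel merger)
Among the options, 'huwuduge' alone shows every Andoric change applied in order.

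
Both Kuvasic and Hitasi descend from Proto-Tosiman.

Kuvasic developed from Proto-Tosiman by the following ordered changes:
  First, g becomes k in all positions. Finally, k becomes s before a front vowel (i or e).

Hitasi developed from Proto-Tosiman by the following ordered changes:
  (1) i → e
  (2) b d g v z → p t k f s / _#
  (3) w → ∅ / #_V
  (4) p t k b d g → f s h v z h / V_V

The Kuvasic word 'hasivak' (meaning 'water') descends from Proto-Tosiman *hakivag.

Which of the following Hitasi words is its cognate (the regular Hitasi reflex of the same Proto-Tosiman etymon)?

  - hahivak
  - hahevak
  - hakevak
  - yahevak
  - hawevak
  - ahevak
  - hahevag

hahevak

Hitasi: start from *hakivag.
  rule 1 (vowel merger): hakivag → hakevag
  rule 2 (final devoicing): hakevag → hakevak
  rule 3: no change — hakevak
  rule 4 (intervocalic lenition): hakevak → hahevak
  ⇒ Hitasi hahevak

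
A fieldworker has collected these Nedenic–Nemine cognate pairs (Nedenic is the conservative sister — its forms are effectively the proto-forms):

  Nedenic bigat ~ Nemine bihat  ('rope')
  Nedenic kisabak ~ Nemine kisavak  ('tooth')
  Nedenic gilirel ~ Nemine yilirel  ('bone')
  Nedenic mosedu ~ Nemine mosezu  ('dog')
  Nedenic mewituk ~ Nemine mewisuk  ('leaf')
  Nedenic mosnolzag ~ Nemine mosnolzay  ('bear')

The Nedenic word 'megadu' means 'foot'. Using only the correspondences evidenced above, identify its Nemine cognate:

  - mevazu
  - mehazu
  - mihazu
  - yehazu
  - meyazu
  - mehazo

bigat ~ bihat — Nedenic g corresponds to Nemine h between vowels (before a back vowel).
mosedu ~ mosezu — Nedenic d corresponds to Nemine z between vowels (before a back vowel).
Applying these to Nedenic 'megadu':
  megadu → mehadu   (g→h between vowels (before a back vowel))
  mehadu → mehazu   (d→z between vowels (before a back vowel))
So the Nemine cognate is 'mehazu'.

mehazu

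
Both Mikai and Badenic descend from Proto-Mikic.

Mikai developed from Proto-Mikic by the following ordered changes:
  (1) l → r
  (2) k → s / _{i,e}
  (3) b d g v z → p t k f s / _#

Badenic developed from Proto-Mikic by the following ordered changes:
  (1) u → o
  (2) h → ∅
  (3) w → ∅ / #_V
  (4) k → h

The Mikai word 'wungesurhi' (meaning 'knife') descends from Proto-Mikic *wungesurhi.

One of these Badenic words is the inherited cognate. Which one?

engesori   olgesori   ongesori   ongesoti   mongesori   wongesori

Badenic: *wungesurhi
  wungesurhi → wongesorhi   [vowel merger]
  wongesorhi → wongesori   [h-loss]
  wongesori → ongesori   [glide loss]
  ongesori (rule 4 does not apply)
  giving Badenic ongesori.
Among the options, 'ongesori' alone shows every Badenic change applied in order.

ongesori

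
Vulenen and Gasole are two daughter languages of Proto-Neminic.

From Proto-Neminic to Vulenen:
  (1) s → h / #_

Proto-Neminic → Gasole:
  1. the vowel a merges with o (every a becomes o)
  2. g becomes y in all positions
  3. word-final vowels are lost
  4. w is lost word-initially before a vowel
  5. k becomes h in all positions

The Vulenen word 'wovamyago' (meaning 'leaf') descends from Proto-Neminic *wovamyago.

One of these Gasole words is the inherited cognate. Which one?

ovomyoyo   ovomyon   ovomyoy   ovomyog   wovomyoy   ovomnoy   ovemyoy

Gasole: *wovamyago
  wovamyago → wovomyogo   [vowel merger]
  wovomyogo → wovomyoyo   [unconditioned shift]
  wovomyoyo → wovomyoy   [apocope]
  wovomyoy → ovomyoy   [glide loss]
  ovomyoy (rule 5 does not apply)
  giving Gasole ovomyoy.

ovomyoy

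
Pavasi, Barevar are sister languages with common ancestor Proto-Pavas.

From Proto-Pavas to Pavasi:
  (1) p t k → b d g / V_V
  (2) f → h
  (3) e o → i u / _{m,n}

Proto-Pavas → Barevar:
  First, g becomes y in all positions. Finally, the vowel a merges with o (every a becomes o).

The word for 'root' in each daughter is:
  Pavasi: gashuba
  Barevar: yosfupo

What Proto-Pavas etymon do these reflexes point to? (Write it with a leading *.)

*gasfupa

Position 1: Pavasi has g, Barevar has y. Taking the neighbouring segments as reconstructed: Pavasi g can only go back to *g; Barevar y could go back to *g or *y — the one source consistent with every daughter is *g.
Position 7: Pavasi has a, Barevar has o. Pavasi preserves a here (none of its changes turn any other segment into a), so the proto-segment is *a.
Position 4: Pavasi has h, Barevar has f. Barevar preserves f here (none of its changes turn any other segment into f), so the proto-segment is *f.
Continuing position by position gives *gasfupa; check it forward:
Pavasi: *gasfupa > gasfuba > gashuba  (by intervocalic voicing, unconditioned shift)
Barevar: *gasfupa > yasfupa > yosfupo  (by unconditioned shift, vowel merger)
No other proto-form is consistent with every reflex, so the reconstruction is *gasfupa.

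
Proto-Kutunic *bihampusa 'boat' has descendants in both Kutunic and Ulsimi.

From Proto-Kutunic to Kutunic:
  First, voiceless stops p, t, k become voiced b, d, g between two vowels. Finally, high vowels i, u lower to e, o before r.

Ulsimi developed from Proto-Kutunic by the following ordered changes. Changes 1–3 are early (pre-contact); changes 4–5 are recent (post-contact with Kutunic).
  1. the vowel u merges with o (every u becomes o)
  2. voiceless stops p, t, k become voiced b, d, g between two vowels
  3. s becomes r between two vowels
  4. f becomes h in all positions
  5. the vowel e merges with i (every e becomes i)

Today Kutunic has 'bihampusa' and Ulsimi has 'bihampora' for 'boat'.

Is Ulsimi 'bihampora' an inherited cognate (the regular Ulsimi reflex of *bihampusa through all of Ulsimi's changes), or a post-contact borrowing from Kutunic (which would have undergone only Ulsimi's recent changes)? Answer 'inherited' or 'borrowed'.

If inherited, *bihampusa would pass through all of Ulsimi's changes:
Ulsimi: *bihampusa > bihamposa > bihampora  (by vowel merger, rhotacism)
If borrowed from Kutunic 'bihampusa' after the early changes, it would undergo only the recent ones:
  rule 4 (unconditioned shift): no change (bihampusa)
  rule 5 (vowel merger): no change (bihampusa)
  ⇒ as a loan: bihampusa
Ulsimi 'bihampora' matches the inherited outcome exactly, so it is an inherited cognate, not a loan.

inherited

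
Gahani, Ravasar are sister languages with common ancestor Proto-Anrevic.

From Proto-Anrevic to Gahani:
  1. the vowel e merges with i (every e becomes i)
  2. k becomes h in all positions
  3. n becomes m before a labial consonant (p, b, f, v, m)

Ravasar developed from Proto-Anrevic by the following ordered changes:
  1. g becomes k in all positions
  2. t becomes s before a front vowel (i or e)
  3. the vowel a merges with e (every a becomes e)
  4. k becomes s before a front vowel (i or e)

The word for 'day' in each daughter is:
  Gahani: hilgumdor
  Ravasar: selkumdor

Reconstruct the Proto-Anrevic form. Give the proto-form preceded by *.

Position 2: Gahani has i, Ravasar has e. Taking the neighbouring segments as reconstructed: Gahani i could go back to *e or *i; Ravasar e could go back to *a or *e — the one source consistent with every daughter is *e.
Position 1: Gahani has h, Ravasar has s. Taking the neighbouring segments as reconstructed: Gahani h could go back to *k or *h; Ravasar s could go back to *t or *k or *g or *s — the one source consistent with every daughter is *k.
Position 4: Gahani has g, Ravasar has k. Gahani preserves g here (none of its changes turn any other segment into g), so the proto-segment is *g.
Continuing position by position gives *kelgumdor; check it forward:
Gahani: *kelgumdor > kilgumdor > hilgumdor  (by vowel merger, unconditioned shift)
Ravasar: *kelgumdor > kelkumdor > selkumdor  (by unconditioned shift, palatalisation)
*kelgumdor is the unique common source.

*kelgumdor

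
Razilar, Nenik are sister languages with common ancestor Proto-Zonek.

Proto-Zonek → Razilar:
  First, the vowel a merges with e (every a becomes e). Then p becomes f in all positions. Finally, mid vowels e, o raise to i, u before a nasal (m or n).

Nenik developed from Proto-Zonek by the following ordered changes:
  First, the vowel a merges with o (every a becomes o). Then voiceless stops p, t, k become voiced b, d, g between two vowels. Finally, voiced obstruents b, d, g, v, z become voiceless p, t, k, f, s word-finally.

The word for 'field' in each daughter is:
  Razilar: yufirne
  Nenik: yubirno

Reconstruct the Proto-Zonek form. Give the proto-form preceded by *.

*yupirna

Position 7: Razilar has e, Nenik has o. Taking the neighbouring segments as reconstructed: Razilar e could go back to *a or *e; Nenik o could go back to *a or *o — the one source consistent with every daughter is *a.
Position 3: Razilar has f, Nenik has b. Taking the neighbouring segments as reconstructed: Razilar f could go back to *p or *f; Nenik b could go back to *p or *b — the one source consistent with every daughter is *p.
Continuing position by position gives *yupirna; check it forward:
Razilar: *yupirna
  yupirna → yupirne   [vowel merger]
  yupirne → yufirne   [unconditioned shift]
  yufirne (rule 3 does not apply)
  giving Razilar yufirne.
Nenik: *yupirna
  yupirna → yupirno   [vowel merger]
  yupirno → yubirno   [intervocalic voicing]
  yubirno (rule 3 does not apply)
  giving Nenik yubirno.
*yupirna is the unique common source.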